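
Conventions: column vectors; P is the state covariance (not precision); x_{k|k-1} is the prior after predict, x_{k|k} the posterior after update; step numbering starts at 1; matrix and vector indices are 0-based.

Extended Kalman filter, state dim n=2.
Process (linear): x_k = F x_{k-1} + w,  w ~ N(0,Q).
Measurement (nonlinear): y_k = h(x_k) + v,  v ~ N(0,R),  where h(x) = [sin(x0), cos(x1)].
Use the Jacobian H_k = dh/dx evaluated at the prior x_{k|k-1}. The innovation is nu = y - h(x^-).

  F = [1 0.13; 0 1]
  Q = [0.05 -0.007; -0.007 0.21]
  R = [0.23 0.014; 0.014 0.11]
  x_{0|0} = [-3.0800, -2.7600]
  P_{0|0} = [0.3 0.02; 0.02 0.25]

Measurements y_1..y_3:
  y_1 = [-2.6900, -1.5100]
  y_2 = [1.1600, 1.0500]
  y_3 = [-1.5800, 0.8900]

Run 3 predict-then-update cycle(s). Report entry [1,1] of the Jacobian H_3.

step 1: x^-=[-3.4388, -2.7600]  P^-=[0.3594 0.0455; 0.0455 0.4600]  H_jac=[-0.9562 0.0000; 0.0000 0.3724]  S=[0.5586 -0.0022; -0.0022 0.1738]  K=[-0.6149 0.0897; -0.0740 0.9847]  nu=[-2.9829, -0.5819]  x^+=[-1.6569, -3.1123]  P^+=[0.1466 0.0034; 0.0034 0.2881]
step 2: x^-=[-2.0615, -3.1123]  P^-=[0.2023 0.0338; 0.0338 0.4981]  H_jac=[-0.4713 0.0000; 0.0000 0.0293]  S=[0.2749 0.0135; 0.0135 0.1104]  K=[-0.3494 0.0518; -0.0649 0.1400]  nu=[2.0420, 2.0496]  x^+=[-2.6688, -2.9578]  P^+=[0.1690 0.0275; 0.0275 0.4950]
step 3: x^-=[-3.0533, -2.9578]  P^-=[0.2345 0.0849; 0.0849 0.7050]  H_jac=[-0.9961 0.0000; 0.0000 0.1827]  S=[0.4627 -0.0014; -0.0014 0.1335]  K=[-0.5045 0.1107; -0.1797 0.9628]  nu=[-1.4918, 1.8732]  x^+=[-2.0934, -0.8863]  P^+=[0.1149 0.0280; 0.0280 0.5658]

H_jac[1,1] = 0.1827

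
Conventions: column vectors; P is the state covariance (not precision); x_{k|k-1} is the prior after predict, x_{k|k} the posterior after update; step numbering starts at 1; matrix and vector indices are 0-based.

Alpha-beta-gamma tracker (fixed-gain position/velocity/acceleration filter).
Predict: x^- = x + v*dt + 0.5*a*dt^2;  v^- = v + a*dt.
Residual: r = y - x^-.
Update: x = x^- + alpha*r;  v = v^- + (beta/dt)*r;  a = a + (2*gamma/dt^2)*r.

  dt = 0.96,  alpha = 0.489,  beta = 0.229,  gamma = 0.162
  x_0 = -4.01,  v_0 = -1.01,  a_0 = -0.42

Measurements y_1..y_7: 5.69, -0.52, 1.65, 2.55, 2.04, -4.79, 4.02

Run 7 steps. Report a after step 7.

step 1: x_pred=-5.1731  r=10.8631  x^+=0.1389  v^+=1.1781  a^+=3.3991
step 2: x_pred=2.8362  r=-3.3562  x^+=1.1950  v^+=3.6406  a^+=2.2192
step 3: x_pred=5.7126  r=-4.0626  x^+=3.7260  v^+=4.8019  a^+=0.7909
step 4: x_pred=8.7003  r=-6.1503  x^+=5.6928  v^+=4.0941  a^+=-1.3713
step 5: x_pred=8.9912  r=-6.9512  x^+=5.5921  v^+=1.1195  a^+=-3.8151
step 6: x_pred=4.9087  r=-9.6987  x^+=0.1661  v^+=-4.8566  a^+=-7.2248
step 7: x_pred=-7.8254  r=11.8454  x^+=-2.0330  v^+=-8.9668  a^+=-3.0604

a_post = -3.0604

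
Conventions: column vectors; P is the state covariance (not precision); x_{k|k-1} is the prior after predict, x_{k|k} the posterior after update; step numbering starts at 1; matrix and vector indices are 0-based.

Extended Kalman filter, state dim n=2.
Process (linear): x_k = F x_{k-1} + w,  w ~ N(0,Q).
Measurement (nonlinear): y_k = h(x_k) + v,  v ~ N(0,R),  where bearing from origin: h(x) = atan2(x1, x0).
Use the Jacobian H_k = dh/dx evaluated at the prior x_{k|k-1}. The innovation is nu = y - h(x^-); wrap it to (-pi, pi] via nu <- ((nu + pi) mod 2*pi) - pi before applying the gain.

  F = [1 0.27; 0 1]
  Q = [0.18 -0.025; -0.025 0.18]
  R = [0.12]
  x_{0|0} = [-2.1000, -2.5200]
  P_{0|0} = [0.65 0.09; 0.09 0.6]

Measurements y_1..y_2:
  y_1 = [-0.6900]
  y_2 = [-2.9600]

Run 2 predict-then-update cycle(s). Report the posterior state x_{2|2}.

step 1: x^-=[-2.7804, -2.5200]  P^-=[0.9223 0.2270; 0.2270 0.7800]  H_jac=[0.1790 -0.1975]  S=[0.1639]  K=[0.7336; -0.6918]  nu=[1.7153]  x^+=[-1.5221, -3.7066]  P^+=[0.8341 0.3102; 0.3102 0.7016]
step 2: x^-=[-2.5229, -3.7066]  P^-=[1.2328 0.4746; 0.4746 0.8816]  H_jac=[0.1844 -0.1255]  S=[0.1538]  K=[1.0904; -0.1503]  nu=[-0.7916]  x^+=[-3.3860, -3.5876]  P^+=[1.0499 0.4998; 0.4998 0.8781]

x_post = [-3.3860, -3.5876]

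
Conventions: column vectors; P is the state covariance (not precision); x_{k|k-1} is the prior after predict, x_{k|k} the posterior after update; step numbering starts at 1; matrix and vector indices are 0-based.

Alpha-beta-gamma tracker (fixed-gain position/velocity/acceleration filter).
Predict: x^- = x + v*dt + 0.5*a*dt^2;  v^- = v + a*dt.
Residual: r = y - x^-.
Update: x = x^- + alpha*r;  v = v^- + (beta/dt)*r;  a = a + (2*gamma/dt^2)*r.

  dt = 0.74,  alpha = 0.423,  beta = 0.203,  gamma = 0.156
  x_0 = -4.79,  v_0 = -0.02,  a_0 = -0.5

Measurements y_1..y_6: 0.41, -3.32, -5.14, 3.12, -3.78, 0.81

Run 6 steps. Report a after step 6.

step 1: x_pred=-4.9417  r=5.3517  x^+=-2.6779  v^+=1.0781  a^+=2.5492
step 2: x_pred=-1.1822  r=-2.1378  x^+=-2.0865  v^+=2.3780  a^+=1.3311
step 3: x_pred=0.0377  r=-5.1777  x^+=-2.1524  v^+=1.9427  a^+=-1.6189
step 4: x_pred=-1.1581  r=4.2781  x^+=0.6515  v^+=1.9183  a^+=0.8186
step 5: x_pred=2.2952  r=-6.0752  x^+=-0.2746  v^+=0.8574  a^+=-2.6428
step 6: x_pred=-0.3637  r=1.1737  x^+=0.1328  v^+=-0.7763  a^+=-1.9741

a_post = -1.9741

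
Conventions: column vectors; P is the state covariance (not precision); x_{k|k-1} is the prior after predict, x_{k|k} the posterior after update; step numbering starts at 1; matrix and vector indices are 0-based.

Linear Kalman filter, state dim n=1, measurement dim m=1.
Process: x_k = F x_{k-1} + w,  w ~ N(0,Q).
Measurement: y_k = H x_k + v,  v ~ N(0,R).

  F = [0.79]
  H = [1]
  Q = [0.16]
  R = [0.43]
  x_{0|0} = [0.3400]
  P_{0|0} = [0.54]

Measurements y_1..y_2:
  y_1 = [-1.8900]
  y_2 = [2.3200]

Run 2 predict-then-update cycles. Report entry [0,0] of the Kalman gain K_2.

step 1: x^-=[0.2686]  P^-=[0.4970]  S=[0.9270]  K=[0.5361]  nu=[-2.1586]  x^+=[-0.8887]  P^+=[0.2305]
step 2: x^-=[-0.7021]  P^-=[0.3039]  S=[0.7339]  K=[0.4141]  nu=[3.0221]  x^+=[0.5493]  P^+=[0.1781]

K[0,0] = 0.4141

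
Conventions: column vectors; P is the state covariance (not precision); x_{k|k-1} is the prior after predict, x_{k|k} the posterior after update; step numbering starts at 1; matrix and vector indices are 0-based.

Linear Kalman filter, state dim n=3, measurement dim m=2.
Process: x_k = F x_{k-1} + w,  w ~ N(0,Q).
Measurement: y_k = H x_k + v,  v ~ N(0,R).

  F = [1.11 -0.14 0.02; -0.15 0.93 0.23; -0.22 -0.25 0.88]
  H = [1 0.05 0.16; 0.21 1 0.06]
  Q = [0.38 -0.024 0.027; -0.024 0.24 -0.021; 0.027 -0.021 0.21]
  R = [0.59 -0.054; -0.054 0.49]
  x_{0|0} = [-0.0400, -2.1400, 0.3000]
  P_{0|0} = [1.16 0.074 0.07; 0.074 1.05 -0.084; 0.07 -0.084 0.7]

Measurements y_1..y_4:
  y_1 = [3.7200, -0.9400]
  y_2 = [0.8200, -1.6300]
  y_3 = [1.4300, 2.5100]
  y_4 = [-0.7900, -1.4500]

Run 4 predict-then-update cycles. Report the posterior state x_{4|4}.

x_post = [0.3159, -0.5466, 0.0079]

step 1: x^-=[0.2612, -1.9152, 0.8078]  P^-=[1.8107 -0.2539 -0.1466; -0.2539 1.1499 -0.1742; -0.1466 -0.1742 0.8918]  S=[2.3513 0.0936; 0.0936 1.5917]  K=[0.7535 0.0295; -0.1228 0.6896; -0.0016 -0.0951]  nu=[3.4253, 0.8719]  x^+=[2.8680, -1.7347, 0.7195]  P^+=[0.4701 -0.1170 -0.1326; -0.1170 0.3734 -0.0713; -0.1326 -0.0713 0.8774]
step 2: x^-=[3.4407, -1.8780, 0.4358]  P^-=[0.9977 -0.3025 -0.1502; -0.3025 0.6312 0.0748; -0.1502 0.0748 1.0054]  S=[1.5379 -0.1109; -0.1109 1.0469]  K=[0.6210 -0.0317; -0.1300 0.5327; 0.0166 0.1007]  nu=[-2.5966, -0.5007]  x^+=[1.8442, -1.8072, 0.3423]  P^+=[0.3992 -0.1236 -0.1559; -0.1236 0.2927 0.0215; -0.1559 0.0215 0.9947]
step 3: x^-=[2.3069, -1.8785, 0.3473]  P^-=[0.9094 -0.2938 -0.1666; -0.2938 0.6092 0.1909; -0.1666 0.1909 1.0553]  S=[1.4483 -0.1038; -0.1038 1.0384]  K=[0.5958 -0.0491; -0.1230 0.5260; 0.0234 0.2135]  nu=[-0.8385, 3.8833]  x^+=[1.6167, 0.2671, 1.1566]  P^+=[0.3866 -0.1276 -0.1629; -0.1276 0.2866 0.0770; -0.1629 0.0770 1.0082]
step 4: x^-=[1.7802, 0.2720, 0.5954]  P^-=[0.8944 -0.2976 -0.1764; -0.2976 0.6297 0.2389; -0.1764 0.2389 1.0425]  S=[1.4303 -0.1030; -0.1030 1.0621]  K=[0.5912 -0.0560; -0.1208 0.5358; 0.0197 0.2508]  nu=[-2.6791, -2.1315]  x^+=[0.3159, -0.5466, 0.0079]  P^+=[0.3844 -0.1303 -0.1630; -0.1303 0.2906 0.0975; -0.1630 0.0975 0.9761]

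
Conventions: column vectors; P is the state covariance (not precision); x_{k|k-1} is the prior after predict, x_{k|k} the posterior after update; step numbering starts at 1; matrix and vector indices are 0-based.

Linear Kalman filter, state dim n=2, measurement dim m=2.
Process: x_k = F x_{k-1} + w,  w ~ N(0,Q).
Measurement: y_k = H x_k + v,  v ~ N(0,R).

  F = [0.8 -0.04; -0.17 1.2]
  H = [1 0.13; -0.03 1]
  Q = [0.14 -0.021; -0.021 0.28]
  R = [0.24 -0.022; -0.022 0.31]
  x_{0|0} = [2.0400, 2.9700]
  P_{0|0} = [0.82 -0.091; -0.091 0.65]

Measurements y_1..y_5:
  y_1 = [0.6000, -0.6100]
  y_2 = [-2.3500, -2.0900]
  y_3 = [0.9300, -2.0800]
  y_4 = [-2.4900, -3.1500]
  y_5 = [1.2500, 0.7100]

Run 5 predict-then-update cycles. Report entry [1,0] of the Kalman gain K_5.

K[1,0] = 0.0413

step 1: x^-=[1.5132, 3.2172]  P^-=[0.6717 -0.2517; -0.2517 1.2768]  S=[0.8678 -0.1269; -0.1269 1.6025]  K=[0.7198 -0.1126; 0.0186 0.8029]  nu=[-1.3314, -3.7818]  x^+=[0.9808, 0.1558]  P^+=[0.1811 -0.0453; -0.0453 0.2471]
step 2: x^-=[0.7784, 0.0203]  P^-=[0.2592 -0.1013; -0.1013 0.6596]  S=[0.4840 -0.0449; -0.0449 0.9759]  K=[0.5001 -0.0887; 0.0310 0.6804]  nu=[-3.1311, -2.0869]  x^+=[-0.6022, -1.4969]  P^+=[0.1265 -0.0347; -0.0347 0.2092]
step 3: x^-=[-0.4219, -1.6939]  P^-=[0.2235 -0.0818; -0.0818 0.5991]  S=[0.4524 -0.0323; -0.0323 0.9142]  K=[0.4648 -0.0804; 0.0384 0.6594]  nu=[1.5721, -0.3988]  x^+=[0.3409, -1.8964]  P^+=[0.1174 -0.0316; -0.0316 0.2026]
step 4: x^-=[0.3486, -2.3337]  P^-=[0.2175 -0.0773; -0.0773 0.5881]  S=[0.4474 -0.0290; -0.0290 0.9029]  K=[0.4587 -0.0781; 0.0407 0.6552]  nu=[-2.5352, -0.8059]  x^+=[-0.7514, -2.9648]  P^+=[0.1158 -0.0308; -0.0308 0.2013]
step 5: x^-=[-0.4825, -3.4301]  P^-=[0.2164 -0.0762; -0.0762 0.5858]  S=[0.4465 -0.0282; -0.0282 0.9005]  K=[0.4576 -0.0775; 0.0413 0.6543]  nu=[2.1784, 4.1256]  x^+=[0.1947, -0.6408]  P^+=[0.1155 -0.0306; -0.0306 0.2010]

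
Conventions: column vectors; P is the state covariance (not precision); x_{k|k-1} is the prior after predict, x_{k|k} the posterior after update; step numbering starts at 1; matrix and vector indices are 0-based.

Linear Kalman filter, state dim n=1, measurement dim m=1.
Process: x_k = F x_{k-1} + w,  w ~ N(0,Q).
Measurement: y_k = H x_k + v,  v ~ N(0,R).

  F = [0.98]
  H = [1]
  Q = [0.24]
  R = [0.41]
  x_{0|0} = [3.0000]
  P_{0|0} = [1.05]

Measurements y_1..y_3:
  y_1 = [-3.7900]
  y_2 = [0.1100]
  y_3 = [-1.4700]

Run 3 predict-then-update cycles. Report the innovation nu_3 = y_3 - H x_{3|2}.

innov = [-0.6465]

step 1: x^-=[2.9400]  P^-=[1.2484]  S=[1.6584]  K=[0.7528]  nu=[-6.7300]  x^+=[-2.1262]  P^+=[0.3086]
step 2: x^-=[-2.0837]  P^-=[0.5364]  S=[0.9464]  K=[0.5668]  nu=[2.1937]  x^+=[-0.8403]  P^+=[0.2324]
step 3: x^-=[-0.8235]  P^-=[0.4632]  S=[0.8732]  K=[0.5305]  nu=[-0.6465]  x^+=[-1.1664]  P^+=[0.2175]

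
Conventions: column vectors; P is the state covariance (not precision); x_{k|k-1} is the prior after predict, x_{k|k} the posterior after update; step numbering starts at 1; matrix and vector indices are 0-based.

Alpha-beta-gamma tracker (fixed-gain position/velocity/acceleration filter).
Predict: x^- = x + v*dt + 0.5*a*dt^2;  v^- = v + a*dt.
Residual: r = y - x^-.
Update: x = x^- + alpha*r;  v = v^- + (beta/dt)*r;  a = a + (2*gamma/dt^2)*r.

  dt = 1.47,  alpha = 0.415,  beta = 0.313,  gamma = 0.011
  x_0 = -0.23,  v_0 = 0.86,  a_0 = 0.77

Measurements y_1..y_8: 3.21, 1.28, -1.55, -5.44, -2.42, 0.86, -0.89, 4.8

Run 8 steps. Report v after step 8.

step 1: x_pred=1.8661  r=1.3439  x^+=2.4238  v^+=2.2780  a^+=0.7837
step 2: x_pred=6.6193  r=-5.3393  x^+=4.4035  v^+=2.2932  a^+=0.7293
step 3: x_pred=8.5625  r=-10.1125  x^+=4.3658  v^+=1.2121  a^+=0.6264
step 4: x_pred=6.8243  r=-12.2643  x^+=1.7346  v^+=-0.4785  a^+=0.5015
step 5: x_pred=1.5730  r=-3.9930  x^+=-0.0841  v^+=-0.5915  a^+=0.4609
step 6: x_pred=-0.4557  r=1.3157  x^+=0.0903  v^+=0.3661  a^+=0.4742
step 7: x_pred=1.1408  r=-2.0308  x^+=0.2980  v^+=0.6308  a^+=0.4536
step 8: x_pred=1.7154  r=3.0846  x^+=2.9955  v^+=1.9543  a^+=0.4850

v_post = 1.9543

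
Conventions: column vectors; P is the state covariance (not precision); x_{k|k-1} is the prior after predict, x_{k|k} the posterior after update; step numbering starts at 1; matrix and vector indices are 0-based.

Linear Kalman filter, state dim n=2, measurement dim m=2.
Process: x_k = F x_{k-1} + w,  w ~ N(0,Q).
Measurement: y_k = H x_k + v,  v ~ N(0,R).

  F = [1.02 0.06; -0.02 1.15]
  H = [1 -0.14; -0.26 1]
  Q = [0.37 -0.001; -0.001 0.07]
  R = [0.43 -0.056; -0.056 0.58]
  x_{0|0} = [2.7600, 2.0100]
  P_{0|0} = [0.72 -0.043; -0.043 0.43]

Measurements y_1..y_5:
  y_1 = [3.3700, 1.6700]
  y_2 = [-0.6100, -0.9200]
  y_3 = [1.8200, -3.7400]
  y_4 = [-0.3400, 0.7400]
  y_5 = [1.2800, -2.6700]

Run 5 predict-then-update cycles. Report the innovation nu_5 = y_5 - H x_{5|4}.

innov = [0.8588, -2.3589]

step 1: x^-=[2.9358, 2.2563]  P^-=[1.1154 -0.0364; -0.0364 0.6409]  S=[1.5681 -0.4735; -0.4735 1.3153]  K=[0.7176 0.0101; 0.0773 0.5223]  nu=[0.7501, 0.1770]  x^+=[3.4758, 2.4067]  P^+=[0.3146 0.0475; 0.0475 0.3110]
step 2: x^-=[3.6898, 2.6982]  P^-=[0.7043 0.0697; 0.0697 0.4792]  S=[1.1242 -0.2340; -0.2340 1.0706]  K=[0.6242 0.0305; 0.0963 0.4517]  nu=[-3.9220, -2.6589]  x^+=[1.1608, 1.1192]  P^+=[0.2742 0.0540; 0.0540 0.2707]
step 3: x^-=[1.2511, 1.2639]  P^-=[0.6629 0.0754; 0.0754 0.4256]  S=[1.0801 -0.2098; -0.2098 1.0112]  K=[0.6099 0.0306; 0.0965 0.4215]  nu=[0.7458, -4.6786]  x^+=[1.5626, -0.6362]  P^+=[0.2680 0.0533; 0.0533 0.2529]
step 4: x^-=[1.5557, -0.7629]  P^-=[0.6563 0.0734; 0.0734 0.4022]  S=[1.0736 -0.2068; -0.2068 0.9883]  K=[0.6072 0.0287; 0.0944 0.4073]  nu=[-2.0025, 1.9074]  x^+=[0.3945, -0.1750]  P^+=[0.2668 0.0520; 0.0520 0.2445]
step 5: x^-=[0.3919, -0.2092]  P^-=[0.6548 0.0714; 0.0714 0.3911]  S=[1.0725 -0.2070; -0.2070 0.9782]  K=[0.6065 0.0273; 0.0928 0.4004]  nu=[0.8588, -2.3589]  x^+=[0.8484, -1.0741]  P^+=[0.2664 0.0511; 0.0511 0.2404]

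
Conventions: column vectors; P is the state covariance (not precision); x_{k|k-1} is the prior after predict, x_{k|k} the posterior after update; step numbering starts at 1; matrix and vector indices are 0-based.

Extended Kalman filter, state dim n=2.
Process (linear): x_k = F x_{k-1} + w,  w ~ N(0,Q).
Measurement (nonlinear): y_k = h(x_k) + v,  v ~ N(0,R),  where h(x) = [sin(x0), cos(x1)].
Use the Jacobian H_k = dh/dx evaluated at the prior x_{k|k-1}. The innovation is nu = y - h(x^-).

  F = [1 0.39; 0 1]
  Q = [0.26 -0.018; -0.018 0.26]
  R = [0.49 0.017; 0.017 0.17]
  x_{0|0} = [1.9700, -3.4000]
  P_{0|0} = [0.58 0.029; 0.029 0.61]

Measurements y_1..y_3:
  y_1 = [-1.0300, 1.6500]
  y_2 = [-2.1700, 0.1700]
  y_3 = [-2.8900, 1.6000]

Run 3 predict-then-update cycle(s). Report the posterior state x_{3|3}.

step 1: x^-=[0.6440, -3.4000]  P^-=[0.9554 0.2489; 0.2489 0.8700]  H_jac=[0.7997 0.0000; 0.0000 -0.2555]  S=[1.1010 -0.0339; -0.0339 0.2268]  K=[0.6885 -0.1776; 0.1513 -0.9576]  nu=[-1.6304, 2.6168]  x^+=[-0.9433, -6.1526]  P^+=[0.4181 0.0724; 0.0724 0.6270]
step 2: x^-=[-3.3428, -6.1526]  P^-=[0.8299 0.2989; 0.2989 0.8870]  H_jac=[-0.9798 0.0000; 0.0000 -0.1302]  S=[1.2867 0.0551; 0.0551 0.1850]  K=[-0.6310 -0.0223; -0.2034 -0.5636]  nu=[-2.3699, -0.8215]  x^+=[-1.8291, -5.2074]  P^+=[0.3159 0.1115; 0.1115 0.7623]
step 3: x^-=[-3.8600, -5.2074]  P^-=[0.7789 0.3908; 0.3908 1.0223]  H_jac=[-0.7528 0.0000; 0.0000 -0.8799]  S=[0.9314 0.2759; 0.2759 0.9616]  K=[-0.5722 -0.1935; -0.0424 -0.9234]  nu=[-3.5482, 1.1249]  x^+=[-2.0473, -6.0958]  P^+=[0.3768 0.0484; 0.0484 0.1792]

x_post = [-2.0473, -6.0958]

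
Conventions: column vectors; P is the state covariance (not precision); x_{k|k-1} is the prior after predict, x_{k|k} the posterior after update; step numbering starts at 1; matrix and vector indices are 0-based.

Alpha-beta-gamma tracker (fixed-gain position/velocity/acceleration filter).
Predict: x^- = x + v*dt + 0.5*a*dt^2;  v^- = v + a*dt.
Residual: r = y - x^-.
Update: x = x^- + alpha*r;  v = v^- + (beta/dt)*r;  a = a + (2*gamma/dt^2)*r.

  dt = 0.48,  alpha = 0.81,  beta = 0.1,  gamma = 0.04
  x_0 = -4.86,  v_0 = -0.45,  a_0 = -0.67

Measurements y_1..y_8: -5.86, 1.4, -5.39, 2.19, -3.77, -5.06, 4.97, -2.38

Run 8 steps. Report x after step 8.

x_post = -1.0811

step 1: x_pred=-5.1532  r=-0.7068  x^+=-5.7257  v^+=-0.9189  a^+=-0.9154
step 2: x_pred=-6.2722  r=7.6722  x^+=-0.0577  v^+=0.2401  a^+=1.7485
step 3: x_pred=0.2590  r=-5.6490  x^+=-4.3167  v^+=-0.0974  a^+=-0.2129
step 4: x_pred=-4.3880  r=6.5780  x^+=0.9402  v^+=1.1708  a^+=2.0711
step 5: x_pred=1.7407  r=-5.5107  x^+=-2.7230  v^+=1.0168  a^+=0.1577
step 6: x_pred=-2.2167  r=-2.8433  x^+=-4.5198  v^+=0.5002  a^+=-0.8296
step 7: x_pred=-4.3753  r=9.3453  x^+=3.1944  v^+=2.0489  a^+=2.4153
step 8: x_pred=4.4561  r=-6.8361  x^+=-1.0811  v^+=1.7840  a^+=0.0416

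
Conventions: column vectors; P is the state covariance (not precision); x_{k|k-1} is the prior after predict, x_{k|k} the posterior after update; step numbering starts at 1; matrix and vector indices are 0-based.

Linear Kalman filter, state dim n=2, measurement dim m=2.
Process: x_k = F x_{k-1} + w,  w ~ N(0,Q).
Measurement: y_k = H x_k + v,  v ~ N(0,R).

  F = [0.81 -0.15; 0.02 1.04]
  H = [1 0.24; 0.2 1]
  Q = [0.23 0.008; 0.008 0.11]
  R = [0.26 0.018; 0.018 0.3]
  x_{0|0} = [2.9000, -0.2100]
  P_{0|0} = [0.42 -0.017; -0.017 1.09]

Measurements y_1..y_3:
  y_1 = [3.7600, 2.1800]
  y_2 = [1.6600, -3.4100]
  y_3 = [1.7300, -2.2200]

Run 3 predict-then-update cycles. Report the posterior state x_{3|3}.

step 1: x^-=[2.3805, -0.1604]  P^-=[0.5342 -0.1695; -0.1695 1.2884]  S=[0.7871 0.2564; 0.2564 1.5420]  K=[0.6770 -0.1532; -0.0926 0.8290]  nu=[1.4180, 1.8643]  x^+=[3.0548, 1.2538]  P^+=[0.1905 -0.0719; -0.0719 0.2614]
step 2: x^-=[2.2863, 1.3650]  P^-=[0.3783 -0.0900; -0.0900 0.3898]  S=[0.6176 0.0929; 0.0929 0.6689]  K=[0.5932 -0.1038; -0.0795 0.5669]  nu=[-0.9539, -5.2323]  x^+=[2.2637, -1.5251]  P^+=[0.1652 -0.0535; -0.0535 0.1793]
step 3: x^-=[2.0624, -1.5408]  P^-=[0.3554 -0.0622; -0.0622 0.3018]  S=[0.6030 0.0963; 0.0963 0.5911]  K=[0.5774 -0.0791; -0.0629 0.4997]  nu=[0.0374, -1.0916]  x^+=[2.1703, -2.0887]  P^+=[0.1595 -0.0452; -0.0452 0.1578]

x_post = [2.1703, -2.0887]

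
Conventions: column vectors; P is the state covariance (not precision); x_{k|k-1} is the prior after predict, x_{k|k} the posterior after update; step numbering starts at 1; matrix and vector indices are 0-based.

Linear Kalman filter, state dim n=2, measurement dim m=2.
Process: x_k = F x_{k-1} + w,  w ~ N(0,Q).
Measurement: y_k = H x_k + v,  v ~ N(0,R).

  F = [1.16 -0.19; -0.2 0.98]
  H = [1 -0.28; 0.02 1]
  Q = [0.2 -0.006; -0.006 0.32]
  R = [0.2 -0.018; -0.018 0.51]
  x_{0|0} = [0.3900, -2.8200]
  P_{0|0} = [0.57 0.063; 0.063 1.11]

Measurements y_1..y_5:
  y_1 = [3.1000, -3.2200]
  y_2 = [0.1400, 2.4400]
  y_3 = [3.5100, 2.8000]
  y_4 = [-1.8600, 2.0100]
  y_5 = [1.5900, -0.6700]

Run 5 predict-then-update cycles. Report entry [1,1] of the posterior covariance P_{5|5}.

P_post[1,1] = 0.2526

step 1: x^-=[0.9882, -2.8416]  P^-=[0.9793 -0.2709; -0.2709 1.3841]  S=[1.4395 -0.6554; -0.6554 1.8837]  K=[0.7988 0.1445; -0.1476 0.6806]  nu=[1.3162, -0.3982]  x^+=[1.9820, -3.3068]  P^+=[0.1728 0.0559; 0.0559 0.3486]
step 2: x^-=[2.9274, -3.6371]  P^-=[0.4205 -0.0454; -0.0454 0.6398]  S=[0.6961 -0.2339; -0.2339 1.1482]  K=[0.6564 0.1015; -0.1456 0.5268]  nu=[-3.8058, 6.0185]  x^+=[1.0400, 0.0876]  P^+=[0.1399 0.0372; 0.0372 0.2706]
step 3: x^-=[1.1898, -0.1221]  P^-=[0.3816 -0.0452; -0.0452 0.5709]  S=[0.6516 -0.2151; -0.2151 1.0792]  K=[0.6353 0.0919; -0.1501 0.4982]  nu=[2.2860, 2.8983]  x^+=[2.9084, 0.9786]  P^+=[0.1346 0.0327; 0.0327 0.2561]
step 4: x^-=[3.1878, 0.3774]  P^-=[0.3759 -0.0465; -0.0465 0.5585]  S=[0.6457 -0.2131; -0.2131 1.0668]  K=[0.6319 0.0897; -0.1517 0.4924]  nu=[-4.9421, 1.5689]  x^+=[0.2056, 1.8995]  P^+=[0.1336 0.0317; 0.0317 0.2532]
step 5: x^-=[-0.1224, 1.8204]  P^-=[0.3750 -0.0469; -0.0469 0.5561]  S=[0.6449 -0.2129; -0.2129 1.0644]  K=[0.6313 0.0892; -0.1521 0.4912]  nu=[2.2221, -2.4879]  x^+=[1.0585, 0.2604]  P^+=[0.1335 0.0315; 0.0315 0.2526]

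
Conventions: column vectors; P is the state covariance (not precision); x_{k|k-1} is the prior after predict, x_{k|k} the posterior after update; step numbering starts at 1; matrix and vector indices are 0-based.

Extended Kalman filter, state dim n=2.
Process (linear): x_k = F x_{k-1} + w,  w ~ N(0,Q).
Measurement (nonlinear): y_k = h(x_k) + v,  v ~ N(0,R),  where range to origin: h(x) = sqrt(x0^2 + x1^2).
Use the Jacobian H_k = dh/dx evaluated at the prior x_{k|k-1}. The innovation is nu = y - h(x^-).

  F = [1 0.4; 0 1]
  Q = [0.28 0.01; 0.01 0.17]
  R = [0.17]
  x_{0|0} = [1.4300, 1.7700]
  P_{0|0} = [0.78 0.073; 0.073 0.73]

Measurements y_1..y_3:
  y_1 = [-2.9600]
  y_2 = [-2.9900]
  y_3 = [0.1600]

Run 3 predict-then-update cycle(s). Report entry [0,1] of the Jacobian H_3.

H_jac[0,1] = 0.3788

step 1: x^-=[2.1380, 1.7700]  P^-=[1.2352 0.3750; 0.3750 0.9000]  H_jac=[0.7703 0.6377]  S=[1.6373]  K=[0.7272; 0.5270]  nu=[-5.7356]  x^+=[-2.0328, -1.2524]  P^+=[0.3694 -0.2524; -0.2524 0.4453]
step 2: x^-=[-2.5337, -1.2524]  P^-=[0.5188 -0.0643; -0.0643 0.6153]  H_jac=[-0.8965 -0.4431]  S=[0.6567]  K=[-0.6648; -0.3275]  nu=[-5.8164]  x^+=[1.3332, 0.6525]  P^+=[0.2285 -0.2072; -0.2072 0.5449]
step 3: x^-=[1.5942, 0.6525]  P^-=[0.4299 0.0207; 0.0207 0.7149]  H_jac=[0.9255 0.3788]  S=[0.6553]  K=[0.6191; 0.4425]  nu=[-1.5626]  x^+=[0.6268, -0.0389]  P^+=[0.1787 -0.1588; -0.1588 0.5866]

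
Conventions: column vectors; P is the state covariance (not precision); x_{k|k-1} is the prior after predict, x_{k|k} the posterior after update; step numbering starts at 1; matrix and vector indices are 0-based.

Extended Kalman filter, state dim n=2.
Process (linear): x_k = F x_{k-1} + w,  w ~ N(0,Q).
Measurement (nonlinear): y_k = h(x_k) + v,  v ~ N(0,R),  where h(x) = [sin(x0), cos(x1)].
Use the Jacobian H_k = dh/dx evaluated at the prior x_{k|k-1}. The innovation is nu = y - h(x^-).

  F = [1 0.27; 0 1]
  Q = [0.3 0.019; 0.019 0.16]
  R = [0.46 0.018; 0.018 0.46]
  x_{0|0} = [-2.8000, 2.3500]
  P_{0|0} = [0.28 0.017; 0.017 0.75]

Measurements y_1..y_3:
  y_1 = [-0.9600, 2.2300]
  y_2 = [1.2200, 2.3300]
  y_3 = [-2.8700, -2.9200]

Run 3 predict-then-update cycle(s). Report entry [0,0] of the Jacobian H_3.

H_jac[0,0] = -0.7716

step 1: x^-=[-2.1655, 2.3500]  P^-=[0.6439 0.2385; 0.2385 0.9100]  H_jac=[-0.5603 0.0000; 0.0000 -0.7115]  S=[0.6621 0.1131; 0.1131 0.9206]  K=[-0.5243 -0.1199; -0.0835 -0.6930]  nu=[-0.1317, 2.9327]  x^+=[-2.4481, 0.3286]  P^+=[0.4344 0.0908; 0.0908 0.4502]
step 2: x^-=[-2.3594, 0.3286]  P^-=[0.8162 0.2313; 0.2313 0.6102]  H_jac=[-0.7094 0.0000; 0.0000 -0.3227]  S=[0.8707 0.0710; 0.0710 0.5236]  K=[-0.6606 -0.0531; -0.1596 -0.3545]  nu=[1.9248, 1.3835]  x^+=[-3.7044, -0.4690]  P^+=[0.4297 0.1125; 0.1125 0.5142]
step 3: x^-=[-3.8311, -0.4690]  P^-=[0.8280 0.2703; 0.2703 0.6742]  H_jac=[-0.7716 0.0000; 0.0000 0.4520]  S=[0.9529 -0.0763; -0.0763 0.5977]  K=[-0.6608 0.1201; -0.1799 0.4868]  nu=[-3.5061, -3.8120]  x^+=[-1.9720, -1.6941]  P^+=[0.3911 0.0959; 0.0959 0.4883]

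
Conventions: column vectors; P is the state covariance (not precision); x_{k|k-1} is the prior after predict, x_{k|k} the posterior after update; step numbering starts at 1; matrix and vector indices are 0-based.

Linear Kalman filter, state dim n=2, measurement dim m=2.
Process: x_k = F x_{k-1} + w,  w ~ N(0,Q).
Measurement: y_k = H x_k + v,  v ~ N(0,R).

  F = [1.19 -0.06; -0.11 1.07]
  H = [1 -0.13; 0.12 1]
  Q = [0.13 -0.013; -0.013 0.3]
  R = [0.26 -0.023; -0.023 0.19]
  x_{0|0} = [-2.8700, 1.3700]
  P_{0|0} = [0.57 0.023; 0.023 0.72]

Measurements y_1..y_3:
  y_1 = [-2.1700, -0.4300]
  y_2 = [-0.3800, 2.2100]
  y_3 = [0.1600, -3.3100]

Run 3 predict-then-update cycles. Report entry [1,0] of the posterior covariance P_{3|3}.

step 1: x^-=[-3.4975, 1.7816]  P^-=[0.9365 -0.1044; -0.1044 1.1258]  S=[1.2427 -0.1597; -0.1597 1.3042]  K=[0.7776 0.1014; -0.0935 0.8421]  nu=[1.5591, -1.7919]  x^+=[-2.4668, 0.1268]  P^+=[0.1969 -0.0223; -0.0223 0.1648]
step 2: x^-=[-2.9431, 0.4070]  P^-=[0.4127 -0.0779; -0.0779 0.4963]  S=[0.7013 -0.1146; -0.1146 0.6736]  K=[0.6130 0.0623; -0.0873 0.7081]  nu=[2.6160, 2.1562]  x^+=[-1.2051, 1.7056]  P^+=[0.1552 -0.0209; -0.0209 0.1391]
step 3: x^-=[-1.5364, 1.9575]  P^-=[0.3533 -0.0690; -0.0690 0.4660]  S=[0.6391 -0.1091; -0.1091 0.6445]  K=[0.5765 0.0563; -0.0839 0.6960]  nu=[1.9509, -5.0831]  x^+=[-0.6981, -1.7439]  P^+=[0.1460 -0.0201; -0.0201 0.1366]

P_post[1,0] = -0.0201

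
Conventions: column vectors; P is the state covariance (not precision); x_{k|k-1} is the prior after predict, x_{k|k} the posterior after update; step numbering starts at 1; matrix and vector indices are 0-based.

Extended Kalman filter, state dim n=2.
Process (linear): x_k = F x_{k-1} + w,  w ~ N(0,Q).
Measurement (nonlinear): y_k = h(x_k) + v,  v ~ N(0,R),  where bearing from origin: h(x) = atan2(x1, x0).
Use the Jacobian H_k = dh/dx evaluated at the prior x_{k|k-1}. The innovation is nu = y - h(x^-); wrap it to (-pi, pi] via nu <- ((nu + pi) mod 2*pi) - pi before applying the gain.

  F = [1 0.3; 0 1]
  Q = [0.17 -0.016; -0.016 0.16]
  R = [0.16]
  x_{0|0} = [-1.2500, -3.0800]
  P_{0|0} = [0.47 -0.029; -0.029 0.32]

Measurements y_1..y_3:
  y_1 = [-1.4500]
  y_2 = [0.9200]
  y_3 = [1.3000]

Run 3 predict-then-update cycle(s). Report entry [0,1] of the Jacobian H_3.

H_jac[0,1] = -0.1539

step 1: x^-=[-2.1740, -3.0800]  P^-=[0.6514 0.0510; 0.0510 0.4800]  H_jac=[0.2167 -0.1530]  S=[0.1984]  K=[0.6721; -0.3143]  nu=[0.7354]  x^+=[-1.6798, -3.3111]  P^+=[0.5618 0.0929; 0.0929 0.4604]
step 2: x^-=[-2.6731, -3.3111]  P^-=[0.8290 0.2150; 0.2150 0.6204]  H_jac=[0.1828 -0.1476]  S=[0.1896]  K=[0.6319; -0.2756]  nu=[-3.1132]  x^+=[-4.6404, -2.4532]  P^+=[0.7532 0.2481; 0.2481 0.6060]
step 3: x^-=[-5.3764, -2.4532]  P^-=[1.1266 0.4139; 0.4139 0.7660]  H_jac=[0.0702 -0.1539]  S=[0.1748]  K=[0.0883; -0.5084]  nu=[-2.2697]  x^+=[-5.5767, -1.2992]  P^+=[1.1252 0.4217; 0.4217 0.7208]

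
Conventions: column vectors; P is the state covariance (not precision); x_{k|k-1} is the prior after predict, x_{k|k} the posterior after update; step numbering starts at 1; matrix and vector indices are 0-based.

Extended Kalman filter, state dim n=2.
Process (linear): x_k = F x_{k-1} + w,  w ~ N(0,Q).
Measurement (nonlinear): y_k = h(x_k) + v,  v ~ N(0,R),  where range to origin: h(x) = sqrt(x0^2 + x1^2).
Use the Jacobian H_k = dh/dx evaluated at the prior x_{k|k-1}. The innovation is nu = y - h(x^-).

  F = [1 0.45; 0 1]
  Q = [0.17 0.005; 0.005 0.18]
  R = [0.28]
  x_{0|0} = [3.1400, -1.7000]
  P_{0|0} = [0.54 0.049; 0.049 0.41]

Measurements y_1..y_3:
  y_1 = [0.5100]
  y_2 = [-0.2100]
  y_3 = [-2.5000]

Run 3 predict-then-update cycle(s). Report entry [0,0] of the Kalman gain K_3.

step 1: x^-=[2.3750, -1.7000]  P^-=[0.8371 0.2385; 0.2385 0.5900]  H_jac=[0.8132 -0.5820]  S=[0.8076]  K=[0.6710; -0.1851]  nu=[-2.4107]  x^+=[0.7575, -1.2538]  P^+=[0.4735 0.3388; 0.3388 0.5623]
step 2: x^-=[0.1933, -1.2538]  P^-=[1.0623 0.5968; 0.5968 0.7423]  H_jac=[0.1523 -0.9883]  S=[0.8500]  K=[-0.5035; -0.7561]  nu=[-1.4787]  x^+=[0.9378, -0.1358]  P^+=[0.8468 0.2732; 0.2732 0.2563]
step 3: x^-=[0.8768, -0.1358]  P^-=[1.3146 0.3935; 0.3935 0.4363]  H_jac=[0.9882 -0.1530]  S=[1.4550]  K=[0.8515; 0.2214]  nu=[-3.3872]  x^+=[-2.0073, -0.8857]  P^+=[0.2597 0.1193; 0.1193 0.3650]

K[0,0] = 0.8515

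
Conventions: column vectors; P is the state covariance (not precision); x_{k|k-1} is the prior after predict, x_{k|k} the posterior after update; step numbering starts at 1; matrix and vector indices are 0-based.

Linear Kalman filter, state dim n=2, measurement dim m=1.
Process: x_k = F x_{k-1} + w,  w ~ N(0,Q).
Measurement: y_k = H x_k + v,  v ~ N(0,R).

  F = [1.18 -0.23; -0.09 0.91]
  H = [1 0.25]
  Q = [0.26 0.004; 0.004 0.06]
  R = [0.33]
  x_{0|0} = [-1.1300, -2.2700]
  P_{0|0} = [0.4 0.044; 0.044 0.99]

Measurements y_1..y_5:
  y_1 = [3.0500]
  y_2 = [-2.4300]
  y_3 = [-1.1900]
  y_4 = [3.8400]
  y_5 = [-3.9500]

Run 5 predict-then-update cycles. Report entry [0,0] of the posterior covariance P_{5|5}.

step 1: x^-=[-0.8113, -1.9640]  P^-=[0.8454 -0.1975; -0.1975 0.8759]  S=[1.1314]  K=[0.7036; 0.0189]  nu=[4.3523]  x^+=[2.2510, -1.8815]  P^+=[0.2853 -0.2126; -0.2126 0.8754]
step 2: x^-=[3.0889, -1.9148]  P^-=[0.8190 -0.4422; -0.4422 0.8221]  S=[0.9793]  K=[0.7234; -0.2417]  nu=[-5.0402]  x^+=[-0.5574, -0.6965]  P^+=[0.3065 -0.2710; -0.2710 0.7649]
step 3: x^-=[-0.4976, -0.5836]  P^-=[0.8743 -0.4852; -0.4852 0.7403]  S=[1.0080]  K=[0.7471; -0.2978]  nu=[-0.5465]  x^+=[-0.9059, -0.4209]  P^+=[0.3118 -0.2610; -0.2610 0.6509]
step 4: x^-=[-0.9721, -0.3015]  P^-=[0.8702 -0.4510; -0.4510 0.6443]  S=[1.0150]  K=[0.7463; -0.2856]  nu=[4.8875]  x^+=[2.6753, -1.6976]  P^+=[0.3049 -0.2346; -0.2346 0.5614]
step 5: x^-=[3.5473, -1.7856]  P^-=[0.8416 -0.4027; -0.4027 0.5658]  S=[1.0057]  K=[0.7368; -0.2598]  nu=[-7.0509]  x^+=[-1.6478, 0.0460]  P^+=[0.2957 -0.2102; -0.2102 0.4980]

P_post[0,0] = 0.2957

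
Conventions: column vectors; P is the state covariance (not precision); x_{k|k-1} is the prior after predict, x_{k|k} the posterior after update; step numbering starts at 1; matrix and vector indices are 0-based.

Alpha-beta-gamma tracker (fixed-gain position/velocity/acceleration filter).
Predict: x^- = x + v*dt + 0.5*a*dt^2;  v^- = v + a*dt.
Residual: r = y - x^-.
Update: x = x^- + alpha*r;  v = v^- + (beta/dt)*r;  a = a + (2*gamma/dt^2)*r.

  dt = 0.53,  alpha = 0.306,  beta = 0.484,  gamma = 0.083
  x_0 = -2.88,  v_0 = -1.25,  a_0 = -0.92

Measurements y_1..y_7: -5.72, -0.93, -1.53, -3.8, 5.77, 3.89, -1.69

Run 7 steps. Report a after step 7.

a_post = -4.5342

step 1: x_pred=-3.6717  r=-2.0483  x^+=-4.2985  v^+=-3.6081  a^+=-2.1305
step 2: x_pred=-6.5100  r=5.5800  x^+=-4.8025  v^+=0.3585  a^+=1.1671
step 3: x_pred=-4.4486  r=2.9186  x^+=-3.5555  v^+=3.6423  a^+=2.8919
step 4: x_pred=-1.2189  r=-2.5811  x^+=-2.0087  v^+=2.8180  a^+=1.3666
step 5: x_pred=-0.3233  r=6.0933  x^+=1.5413  v^+=9.1067  a^+=4.9674
step 6: x_pred=7.0655  r=-3.1755  x^+=6.0938  v^+=8.8395  a^+=3.0909
step 7: x_pred=11.2129  r=-12.9029  x^+=7.2646  v^+=-1.3053  a^+=-4.5342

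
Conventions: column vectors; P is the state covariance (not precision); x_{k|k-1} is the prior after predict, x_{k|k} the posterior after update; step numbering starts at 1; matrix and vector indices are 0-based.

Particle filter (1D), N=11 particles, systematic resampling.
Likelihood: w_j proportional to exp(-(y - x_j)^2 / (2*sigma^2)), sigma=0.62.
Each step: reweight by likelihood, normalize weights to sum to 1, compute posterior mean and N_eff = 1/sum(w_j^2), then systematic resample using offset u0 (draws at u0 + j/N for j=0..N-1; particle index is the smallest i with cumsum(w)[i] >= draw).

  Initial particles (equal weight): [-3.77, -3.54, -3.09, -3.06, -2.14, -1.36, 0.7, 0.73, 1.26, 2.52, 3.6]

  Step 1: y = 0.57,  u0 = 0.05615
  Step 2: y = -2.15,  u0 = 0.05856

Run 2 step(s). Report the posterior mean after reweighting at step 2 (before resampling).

step 1: w=[0.0000, 0.0000, 0.0000, 0.0000, 0.0000, 0.0031, 0.3915, 0.3871, 0.2154, 0.0028, 0.0000]  mean=0.8309  Neff=2.8612  idx=[6, 6, 6, 6, 7, 7, 7, 7, 8, 8, 8]
step 2: w=[0.1383, 0.1383, 0.1383, 0.1383, 0.1106, 0.1106, 0.1106, 0.1106, 0.0014, 0.0014, 0.0014]  mean=0.7157  Neff=7.9707  idx=[0, 1, 1, 2, 3, 3, 4, 5, 6, 6, 7]

post_mean = 0.7157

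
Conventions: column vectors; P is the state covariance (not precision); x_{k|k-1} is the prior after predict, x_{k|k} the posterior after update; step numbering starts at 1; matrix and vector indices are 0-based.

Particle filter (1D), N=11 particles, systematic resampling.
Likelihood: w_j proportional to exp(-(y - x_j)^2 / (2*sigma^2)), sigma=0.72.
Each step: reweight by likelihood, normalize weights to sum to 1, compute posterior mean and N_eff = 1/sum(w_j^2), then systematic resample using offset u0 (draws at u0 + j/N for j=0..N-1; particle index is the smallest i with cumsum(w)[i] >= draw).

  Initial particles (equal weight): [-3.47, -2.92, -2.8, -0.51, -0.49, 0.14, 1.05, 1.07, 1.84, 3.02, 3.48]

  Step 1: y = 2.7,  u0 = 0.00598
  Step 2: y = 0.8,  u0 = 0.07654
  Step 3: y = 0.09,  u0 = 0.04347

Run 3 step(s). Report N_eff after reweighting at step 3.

step 1: w=[0.0000, 0.0000, 0.0000, 0.0000, 0.0000, 0.0009, 0.0344, 0.0367, 0.2330, 0.4307, 0.2644]  mean=2.7248  Neff=3.2031  idx=[6, 8, 8, 8, 9, 9, 9, 9, 9, 10, 10]
step 2: w=[0.4607, 0.1724, 0.1724, 0.1724, 0.0042, 0.0042, 0.0042, 0.0042, 0.0042, 0.0005, 0.0005]  mean=1.5025  Neff=3.3165  idx=[0, 0, 0, 0, 0, 1, 1, 2, 2, 3, 5]
step 3: w=[0.1775, 0.1775, 0.1775, 0.1775, 0.1775, 0.0225, 0.0225, 0.0225, 0.0225, 0.0225, 0.0001]  mean=1.1391  Neff=6.2496  idx=[0, 0, 1, 1, 2, 2, 3, 3, 4, 4, 7]

N_eff = 6.2496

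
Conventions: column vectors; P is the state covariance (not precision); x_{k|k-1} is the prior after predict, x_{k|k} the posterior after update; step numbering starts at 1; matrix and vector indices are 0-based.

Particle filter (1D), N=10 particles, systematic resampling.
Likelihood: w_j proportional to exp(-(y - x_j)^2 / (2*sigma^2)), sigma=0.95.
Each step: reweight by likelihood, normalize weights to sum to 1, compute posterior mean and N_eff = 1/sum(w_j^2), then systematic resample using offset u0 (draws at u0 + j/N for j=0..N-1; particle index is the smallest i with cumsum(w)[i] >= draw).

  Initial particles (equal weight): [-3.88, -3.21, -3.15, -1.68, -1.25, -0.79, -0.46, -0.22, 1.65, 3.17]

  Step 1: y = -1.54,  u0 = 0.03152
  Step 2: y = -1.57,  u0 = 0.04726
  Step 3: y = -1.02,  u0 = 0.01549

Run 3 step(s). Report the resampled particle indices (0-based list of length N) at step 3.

resampled_idx = [0, 1, 2, 3, 4, 5, 6, 7, 8, 9]

step 1: w=[0.0118, 0.0522, 0.0582, 0.2422, 0.2337, 0.1793, 0.1283, 0.0933, 0.0009, 0.0000]  mean=-1.3158  Neff=5.6534  idx=[1, 3, 3, 3, 4, 4, 5, 5, 6, 7]
step 2: w=[0.0305, 0.1344, 0.1344, 0.1344, 0.1278, 0.1278, 0.0966, 0.0966, 0.0684, 0.0493]  mean=-1.2895  Neff=8.8090  idx=[1, 1, 2, 3, 4, 4, 5, 6, 7, 8]
step 3: w=[0.0889, 0.0889, 0.0889, 0.0889, 0.1099, 0.1099, 0.1099, 0.1099, 0.1099, 0.0951]  mean=-1.2267  Neff=9.9004  idx=[0, 1, 2, 3, 4, 5, 6, 7, 8, 9]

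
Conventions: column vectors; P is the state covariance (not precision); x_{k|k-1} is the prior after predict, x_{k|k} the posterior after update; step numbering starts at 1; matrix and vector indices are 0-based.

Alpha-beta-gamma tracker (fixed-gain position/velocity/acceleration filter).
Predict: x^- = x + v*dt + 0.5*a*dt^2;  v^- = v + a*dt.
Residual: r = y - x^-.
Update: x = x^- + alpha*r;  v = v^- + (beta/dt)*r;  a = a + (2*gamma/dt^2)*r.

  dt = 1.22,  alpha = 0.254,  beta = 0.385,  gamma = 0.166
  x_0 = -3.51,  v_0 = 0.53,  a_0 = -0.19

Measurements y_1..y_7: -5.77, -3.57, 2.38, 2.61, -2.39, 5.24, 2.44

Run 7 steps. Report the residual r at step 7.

step 1: x_pred=-3.0048  r=-2.7652  x^+=-3.7072  v^+=-0.5744  a^+=-0.8068
step 2: x_pred=-5.0084  r=1.4384  x^+=-4.6430  v^+=-1.1048  a^+=-0.4860
step 3: x_pred=-6.3525  r=8.7325  x^+=-4.1345  v^+=1.0581  a^+=1.4619
step 4: x_pred=-1.7557  r=4.3657  x^+=-0.6468  v^+=4.2193  a^+=2.4357
step 5: x_pred=6.3134  r=-8.7034  x^+=4.1027  v^+=4.4443  a^+=0.4943
step 6: x_pred=9.8927  r=-4.6527  x^+=8.7109  v^+=3.5791  a^+=-0.5435
step 7: x_pred=12.6730  r=-10.2330  x^+=10.0738  v^+=-0.3132  a^+=-2.8260

resid = -10.2330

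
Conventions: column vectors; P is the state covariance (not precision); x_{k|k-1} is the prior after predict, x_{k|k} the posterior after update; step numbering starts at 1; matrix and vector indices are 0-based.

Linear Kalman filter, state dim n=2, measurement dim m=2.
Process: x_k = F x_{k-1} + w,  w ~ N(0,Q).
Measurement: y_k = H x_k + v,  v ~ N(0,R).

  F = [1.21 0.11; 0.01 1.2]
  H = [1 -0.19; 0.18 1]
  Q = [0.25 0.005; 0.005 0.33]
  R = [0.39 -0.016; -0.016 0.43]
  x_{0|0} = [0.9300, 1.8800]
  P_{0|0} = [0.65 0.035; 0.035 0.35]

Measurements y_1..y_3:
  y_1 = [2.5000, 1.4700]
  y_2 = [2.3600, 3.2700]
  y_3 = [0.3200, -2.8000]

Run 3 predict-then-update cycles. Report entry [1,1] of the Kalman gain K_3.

K[1,1] = 0.6120

step 1: x^-=[1.3321, 2.2653]  P^-=[1.2152 0.1099; 0.1099 0.8349]  S=[1.5936 0.1503; 0.1503 1.3439]  K=[0.7341 0.1625; -0.0915 0.6462]  nu=[1.5983, -1.0351]  x^+=[2.3373, 1.4501]  P^+=[0.2850 0.0068; 0.0068 0.2781]
step 2: x^-=[2.9877, 1.7635]  P^-=[0.6725 0.0551; 0.0551 0.7307]  S=[1.0679 0.0194; 0.0194 1.2023]  K=[0.6174 0.1365; -0.0897 0.6174]  nu=[-0.2926, 0.9687]  x^+=[2.9393, 2.3879]  P^+=[0.2397 0.0057; 0.0057 0.2659]
step 3: x^-=[3.8192, 2.8948]  P^-=[0.6057 0.0513; 0.0513 0.7131]  S=[1.0019 0.0070; 0.0070 1.1811]  K=[0.5938 0.1322; -0.0884 0.6120]  nu=[-2.9491, -6.3823]  x^+=[1.2244, -0.7508]  P^+=[0.2306 0.0058; 0.0058 0.2635]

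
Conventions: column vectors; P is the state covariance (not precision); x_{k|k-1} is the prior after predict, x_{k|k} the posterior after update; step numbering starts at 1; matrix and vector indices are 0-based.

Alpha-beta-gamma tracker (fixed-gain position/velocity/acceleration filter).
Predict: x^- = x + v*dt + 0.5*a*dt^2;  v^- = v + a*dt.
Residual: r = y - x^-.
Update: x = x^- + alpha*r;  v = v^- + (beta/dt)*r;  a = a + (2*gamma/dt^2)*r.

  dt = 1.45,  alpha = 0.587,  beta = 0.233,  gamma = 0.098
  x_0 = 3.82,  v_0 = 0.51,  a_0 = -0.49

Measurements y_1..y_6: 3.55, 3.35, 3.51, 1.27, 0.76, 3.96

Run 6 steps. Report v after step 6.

step 1: x_pred=4.0444  r=-0.4944  x^+=3.7542  v^+=-0.2799  a^+=-0.5361
step 2: x_pred=2.7847  r=0.5653  x^+=3.1165  v^+=-0.9664  a^+=-0.4834
step 3: x_pred=1.2070  r=2.3030  x^+=2.5589  v^+=-1.2973  a^+=-0.2687
step 4: x_pred=0.3953  r=0.8747  x^+=0.9088  v^+=-1.5464  a^+=-0.1872
step 5: x_pred=-1.5302  r=2.2902  x^+=-0.1859  v^+=-1.4497  a^+=0.0263
step 6: x_pred=-2.2603  r=6.2203  x^+=1.3910  v^+=-0.4120  a^+=0.6062

v_post = -0.4120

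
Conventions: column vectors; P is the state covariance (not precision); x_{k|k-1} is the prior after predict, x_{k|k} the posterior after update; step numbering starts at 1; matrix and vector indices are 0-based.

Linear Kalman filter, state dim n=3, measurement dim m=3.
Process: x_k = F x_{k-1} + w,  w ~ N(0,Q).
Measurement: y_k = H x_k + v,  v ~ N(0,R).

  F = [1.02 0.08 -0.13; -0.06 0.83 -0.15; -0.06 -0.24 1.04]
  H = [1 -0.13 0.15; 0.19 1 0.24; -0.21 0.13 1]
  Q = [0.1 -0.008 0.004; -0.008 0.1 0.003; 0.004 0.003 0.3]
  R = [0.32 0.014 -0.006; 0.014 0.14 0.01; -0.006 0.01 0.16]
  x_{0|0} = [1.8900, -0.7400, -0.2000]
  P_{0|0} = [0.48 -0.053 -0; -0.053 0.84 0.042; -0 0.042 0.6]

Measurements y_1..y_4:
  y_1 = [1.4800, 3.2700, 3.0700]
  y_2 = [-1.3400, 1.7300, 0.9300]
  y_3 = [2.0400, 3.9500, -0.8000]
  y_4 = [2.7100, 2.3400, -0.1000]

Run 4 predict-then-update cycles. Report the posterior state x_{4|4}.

x_post = [2.1140, 1.8801, -0.1346]

step 1: x^-=[1.8946, -0.6976, -0.1438]  P^-=[0.6054 -0.0196 -0.1046; -0.0196 0.6887 -0.2166; -0.1046 -0.2166 0.9766]  S=[0.9411 0.0018 -0.0787; 0.0018 0.7859 0.0755; -0.0787 0.0755 1.1636]  K=[0.6152 0.1041 -0.1665; -0.1662 0.8222 -0.1702; 0.1456 -0.0845 0.8493]  nu=[-0.4837, 3.6421, 3.7024]  x^+=[1.3600, 1.7472, 2.6224]  P^+=[0.1947 -0.0188 0.0141; -0.0188 0.1238 -0.0381; 0.0141 -0.0381 0.1421]
step 2: x^-=[1.1861, 0.9752, 2.2264]  P^-=[0.2998 -0.0223 -0.0141; -0.0223 0.2008 -0.0774; -0.0141 -0.0774 0.4782]  S=[0.6385 0.0274 -0.0092; 0.0274 0.3322 0.0612; -0.0092 0.0612 0.6418]  K=[0.4655 0.0790 -0.1254; -0.1202 0.5693 -0.1287; 0.1185 -0.0417 0.7397]  nu=[-2.7333, -0.0049, -1.1740]  x^+=[0.0606, 1.4521, 1.0343]  P^+=[0.1474 -0.0143 0.0107; -0.0143 0.0863 -0.0284; 0.0107 -0.0284 0.1232]
step 3: x^-=[0.0435, 1.0465, 0.7235]  P^-=[0.2514 -0.0190 -0.0116; -0.0190 0.1714 -0.0585; -0.0116 -0.0585 0.4511]  S=[0.5882 0.0271 -0.0017; 0.0271 0.3101 0.0722; -0.0017 0.0722 0.6158]  K=[0.4249 0.0735 -0.1159; -0.1100 0.5322 -0.1149; 0.1117 -0.0255 0.7275]  nu=[2.0240, 2.7216, -1.6504]  x^+=[1.2949, 2.4618, -0.3205]  P^+=[0.1346 -0.0128 0.0096; -0.0128 0.0804 -0.0255; 0.0096 -0.0255 0.1208]
step 4: x^-=[1.5594, 2.0137, -1.0018]  P^-=[0.2385 -0.0176 -0.0116; -0.0176 0.1664 -0.0544; -0.0116 -0.0544 0.4470]  S=[0.5746 0.0270 0.0001; 0.0270 0.3069 0.0749; 0.0001 0.0749 0.6120]  K=[0.4127 0.0725 -0.1135; -0.1072 0.5255 -0.1118; 0.1096 -0.0217 0.7254]  nu=[1.5627, 0.2705, 0.9675]  x^+=[2.1140, 1.8801, -0.1346]  P^+=[0.1308 -0.0122 0.0091; -0.0122 0.0792 -0.0249; 0.0091 -0.0249 0.1203]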